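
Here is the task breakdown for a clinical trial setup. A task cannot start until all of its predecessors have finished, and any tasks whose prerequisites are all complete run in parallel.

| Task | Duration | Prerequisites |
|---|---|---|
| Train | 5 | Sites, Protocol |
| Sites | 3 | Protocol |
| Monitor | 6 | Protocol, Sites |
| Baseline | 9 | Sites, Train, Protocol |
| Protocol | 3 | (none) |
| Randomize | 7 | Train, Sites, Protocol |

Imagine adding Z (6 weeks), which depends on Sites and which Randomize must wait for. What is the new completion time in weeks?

20

Originally the job takes 20 weeks.
With Z inserted, Randomize now waits for max(Train, Sites, Protocol, Z).
New critical path: Protocol→Sites→Train→Baseline = 3+3+5+9 = 20 ⇒ 20 weeks.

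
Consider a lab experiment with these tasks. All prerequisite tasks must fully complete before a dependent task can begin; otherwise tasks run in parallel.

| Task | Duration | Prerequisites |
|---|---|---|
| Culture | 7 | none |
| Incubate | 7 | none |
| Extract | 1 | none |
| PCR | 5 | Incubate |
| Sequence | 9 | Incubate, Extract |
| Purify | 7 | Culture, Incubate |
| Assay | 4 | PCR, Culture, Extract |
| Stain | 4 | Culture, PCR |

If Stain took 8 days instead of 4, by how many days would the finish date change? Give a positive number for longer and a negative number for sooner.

4

Actual critical path: Incubate→PCR→Stain = 7+5+4 = 16 ⇒ 16 days.
Since Stain is critical, the +4 change carries straight to that chain (now 20 days).
The critical path is still Incubate→PCR→Stain; finish is now 20 days.
Change in finish: 20 − 16 = +4 days.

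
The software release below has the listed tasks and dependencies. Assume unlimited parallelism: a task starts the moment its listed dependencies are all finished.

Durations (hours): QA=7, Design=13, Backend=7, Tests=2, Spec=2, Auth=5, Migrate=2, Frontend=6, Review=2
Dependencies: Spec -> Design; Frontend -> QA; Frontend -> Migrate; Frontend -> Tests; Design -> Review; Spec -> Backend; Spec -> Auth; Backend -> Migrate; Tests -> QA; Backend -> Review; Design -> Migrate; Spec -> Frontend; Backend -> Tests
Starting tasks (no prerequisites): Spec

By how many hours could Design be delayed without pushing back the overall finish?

1

Critical path: Spec→Backend→Tests→QA = 2+7+2+7 = 18, so the finish is 18 hours.
The longest chain containing Design totals 17 hours.
So Design can slip 16 − 15 = 1 hour.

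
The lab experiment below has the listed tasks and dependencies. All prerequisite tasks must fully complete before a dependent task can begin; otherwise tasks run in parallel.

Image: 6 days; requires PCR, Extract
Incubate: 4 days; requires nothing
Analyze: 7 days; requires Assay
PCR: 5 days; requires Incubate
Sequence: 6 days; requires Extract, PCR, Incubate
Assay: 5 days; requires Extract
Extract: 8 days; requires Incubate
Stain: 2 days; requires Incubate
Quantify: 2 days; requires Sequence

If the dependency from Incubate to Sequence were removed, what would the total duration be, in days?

Original critical path: Incubate→Extract→Assay→Analyze = 4+8+5+7 = 24 ⇒ 24 days.
Dropping Incubate→Sequence doesn't change Sequence's earliest start (12); another predecessor still binds.
The longest chain is now Incubate→Extract→Assay→Analyze = 4+8+5+7 = 24, so the project takes 24 days.

24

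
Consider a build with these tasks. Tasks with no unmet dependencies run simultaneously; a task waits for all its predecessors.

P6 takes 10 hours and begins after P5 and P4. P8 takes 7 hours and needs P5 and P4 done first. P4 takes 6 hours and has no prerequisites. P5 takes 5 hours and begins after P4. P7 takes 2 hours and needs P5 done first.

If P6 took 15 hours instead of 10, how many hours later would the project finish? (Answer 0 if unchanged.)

5

Baseline: P4→P5→P6 = 6+5+10 = 21 → 21 hours.
P6 is on the critical path; changing it to 15 makes that path 26 hours.
The critical path is still P4→P5→P6; finish is now 26 hours.
Change in finish: 26 − 21 = +5 hours.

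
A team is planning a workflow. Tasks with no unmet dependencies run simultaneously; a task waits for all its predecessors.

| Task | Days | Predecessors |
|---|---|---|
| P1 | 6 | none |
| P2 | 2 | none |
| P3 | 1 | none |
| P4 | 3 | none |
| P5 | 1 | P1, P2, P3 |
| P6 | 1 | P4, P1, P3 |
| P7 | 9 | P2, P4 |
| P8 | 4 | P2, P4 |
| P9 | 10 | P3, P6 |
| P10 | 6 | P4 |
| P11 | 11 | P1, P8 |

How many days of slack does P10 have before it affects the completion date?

Critical path: P4→P8→P11 = 3+4+11 = 18, so the finish is 18 days.
The longest chain containing P10 totals 9 days.
Float = 18 − 9 = 9.

9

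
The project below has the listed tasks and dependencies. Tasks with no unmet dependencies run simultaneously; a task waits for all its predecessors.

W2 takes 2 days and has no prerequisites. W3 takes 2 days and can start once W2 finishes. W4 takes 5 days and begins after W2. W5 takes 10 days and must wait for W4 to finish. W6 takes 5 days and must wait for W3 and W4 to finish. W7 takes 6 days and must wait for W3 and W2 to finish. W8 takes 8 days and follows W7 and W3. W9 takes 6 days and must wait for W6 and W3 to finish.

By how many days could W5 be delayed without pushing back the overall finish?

The longest chain is W2→W3→W7→W8 = 2+2+6+8 = 18; overall finish 18 days.
The longest chain containing W5 totals 17 days.
Float = 18 − 17 = 1.

1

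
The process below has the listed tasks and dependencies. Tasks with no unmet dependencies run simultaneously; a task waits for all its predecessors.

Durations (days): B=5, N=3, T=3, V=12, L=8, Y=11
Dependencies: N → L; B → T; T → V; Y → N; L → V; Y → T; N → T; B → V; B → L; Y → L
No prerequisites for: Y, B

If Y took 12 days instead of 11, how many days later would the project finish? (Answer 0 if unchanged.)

1

Baseline: Y→N→L→V = 11+3+8+12 = 34 → 34 days.
Y lies on that path, so at 12 days the path becomes 35 days.
That remains the longest chain; total 35 days.
Change in finish: 35 − 34 = +1 days.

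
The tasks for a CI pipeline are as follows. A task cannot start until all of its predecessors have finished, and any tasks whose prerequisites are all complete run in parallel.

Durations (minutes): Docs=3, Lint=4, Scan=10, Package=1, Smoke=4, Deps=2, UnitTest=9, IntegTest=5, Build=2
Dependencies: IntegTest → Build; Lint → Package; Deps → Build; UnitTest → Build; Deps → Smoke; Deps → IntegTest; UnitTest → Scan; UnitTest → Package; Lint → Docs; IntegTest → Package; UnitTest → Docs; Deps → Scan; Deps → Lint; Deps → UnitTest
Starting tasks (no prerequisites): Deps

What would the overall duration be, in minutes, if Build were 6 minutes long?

21

Critical path before the change: Deps→UnitTest→Scan = 2+9+10 = 21 giving 21 minutes.
Build has 8 minutes of float (longest path through it is 13).
That remains the longest chain; total 21 minutes.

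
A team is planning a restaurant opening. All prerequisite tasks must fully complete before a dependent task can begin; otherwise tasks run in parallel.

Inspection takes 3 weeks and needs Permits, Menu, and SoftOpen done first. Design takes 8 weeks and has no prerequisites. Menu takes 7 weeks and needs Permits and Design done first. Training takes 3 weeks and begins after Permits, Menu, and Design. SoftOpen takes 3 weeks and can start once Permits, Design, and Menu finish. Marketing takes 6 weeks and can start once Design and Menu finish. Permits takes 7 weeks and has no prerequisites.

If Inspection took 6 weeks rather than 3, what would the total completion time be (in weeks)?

The binding path is Design→Menu→SoftOpen→Inspection = 8+7+3+3 = 21; finish at 21 weeks.
Inspection lies on that path, so at 6 weeks the path becomes 24 weeks.
That remains the longest chain; total 24 weeks.

24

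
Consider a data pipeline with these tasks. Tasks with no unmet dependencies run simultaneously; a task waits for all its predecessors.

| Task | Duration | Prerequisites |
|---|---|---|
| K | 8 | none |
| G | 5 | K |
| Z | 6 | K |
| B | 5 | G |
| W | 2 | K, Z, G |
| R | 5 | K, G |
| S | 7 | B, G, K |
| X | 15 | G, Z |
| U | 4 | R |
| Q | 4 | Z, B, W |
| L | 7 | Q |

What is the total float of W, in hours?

K→G→B→Q→L = 8+5+5+4+7 = 29 sets the makespan at 29 hours.
Longest path through W: 27 hours (earliest finish 16, latest finish 18).
So W can slip 18 − 16 = 2 hours.

2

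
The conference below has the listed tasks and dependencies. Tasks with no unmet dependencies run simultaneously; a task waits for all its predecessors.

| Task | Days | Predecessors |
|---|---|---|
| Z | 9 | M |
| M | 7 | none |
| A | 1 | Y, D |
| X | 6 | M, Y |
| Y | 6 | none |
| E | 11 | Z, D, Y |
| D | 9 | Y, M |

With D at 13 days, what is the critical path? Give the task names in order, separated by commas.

The binding path is M→D→E = 7+9+11 = 27; finish at 27 days.
D lies on that path, so at 13 days the path becomes 31 days.
That remains the longest chain; total 31 days.

M, D, E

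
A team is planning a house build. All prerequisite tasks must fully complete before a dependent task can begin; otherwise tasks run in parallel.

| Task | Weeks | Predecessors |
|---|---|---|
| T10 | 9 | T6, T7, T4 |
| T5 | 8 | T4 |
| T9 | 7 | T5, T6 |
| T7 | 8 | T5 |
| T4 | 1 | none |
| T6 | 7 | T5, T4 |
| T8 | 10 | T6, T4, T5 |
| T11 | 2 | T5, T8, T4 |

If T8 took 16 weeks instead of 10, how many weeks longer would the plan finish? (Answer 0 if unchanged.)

The binding path is T4→T5→T6→T8→T11 = 1+8+7+10+2 = 28; finish at 28 weeks.
T8 lies on that path, so at 16 weeks the path becomes 34 weeks.
No other chain overtakes it, so the finish is 34 weeks.
Change in finish: 34 − 28 = +6 weeks.

6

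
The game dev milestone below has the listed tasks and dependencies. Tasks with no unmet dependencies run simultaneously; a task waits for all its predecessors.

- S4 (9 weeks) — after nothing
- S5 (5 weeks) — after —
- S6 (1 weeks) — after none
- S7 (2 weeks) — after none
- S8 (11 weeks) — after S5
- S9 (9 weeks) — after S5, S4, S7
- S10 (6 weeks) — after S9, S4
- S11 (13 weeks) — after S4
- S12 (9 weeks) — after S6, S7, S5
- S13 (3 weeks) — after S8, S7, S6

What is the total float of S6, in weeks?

Critical path: S4→S9→S10 = 9+9+6 = 24, so the finish is 24 weeks.
S6 finishes as early as 1 and must finish by 15.
Float = 24 − 10 = 14.

14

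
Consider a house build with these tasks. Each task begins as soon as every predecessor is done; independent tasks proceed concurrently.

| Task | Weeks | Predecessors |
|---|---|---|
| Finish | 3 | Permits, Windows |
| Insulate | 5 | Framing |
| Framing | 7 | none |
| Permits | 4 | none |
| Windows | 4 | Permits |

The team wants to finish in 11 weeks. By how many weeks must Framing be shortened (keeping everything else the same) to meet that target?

Current finish: 12 weeks; target: 11.
Framing is on every critical path, so each week cut from Framing cuts the finish by one (this holds down to a finish of 11).
Need 12 − 11 = 1 week off Framing → Framing becomes 6 weeks, finish becomes 11.

1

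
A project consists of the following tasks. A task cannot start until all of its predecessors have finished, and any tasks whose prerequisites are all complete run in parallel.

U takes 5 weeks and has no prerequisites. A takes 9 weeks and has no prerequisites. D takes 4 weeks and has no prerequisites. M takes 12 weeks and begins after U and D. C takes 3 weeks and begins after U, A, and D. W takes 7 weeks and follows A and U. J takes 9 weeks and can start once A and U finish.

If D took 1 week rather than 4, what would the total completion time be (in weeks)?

Baseline: A→J = 9+9 = 18 → 18 weeks.
D is off the critical path — its longest chain is 16 weeks, giving 2 of slack.
That remains the longest chain; total 18 weeks.

18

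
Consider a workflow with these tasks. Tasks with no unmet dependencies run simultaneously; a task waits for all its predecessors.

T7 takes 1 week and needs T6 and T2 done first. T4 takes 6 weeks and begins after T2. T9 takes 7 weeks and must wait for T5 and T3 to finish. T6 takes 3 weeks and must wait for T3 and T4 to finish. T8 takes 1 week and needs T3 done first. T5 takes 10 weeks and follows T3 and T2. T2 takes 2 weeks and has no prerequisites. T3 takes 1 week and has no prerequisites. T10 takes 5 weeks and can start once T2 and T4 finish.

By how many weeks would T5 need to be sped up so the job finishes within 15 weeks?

Current finish: 19 weeks; target: 15.
T5 is on every critical path, so each week cut from T5 cuts the finish by one (this holds down to a finish of 13).
Need 19 − 15 = 4 weeks off T5 → T5 becomes 6 weeks, finish becomes 15.

4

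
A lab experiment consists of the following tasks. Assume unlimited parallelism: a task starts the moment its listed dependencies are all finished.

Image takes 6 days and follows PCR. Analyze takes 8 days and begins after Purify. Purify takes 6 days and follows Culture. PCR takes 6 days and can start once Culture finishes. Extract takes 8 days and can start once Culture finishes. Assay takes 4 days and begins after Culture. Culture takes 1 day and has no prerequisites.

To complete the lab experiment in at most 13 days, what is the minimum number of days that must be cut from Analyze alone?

Current finish: 15 days; target: 13.
Analyze is on every critical path, so each day cut from Analyze cuts the finish by one (this holds down to a finish of 13).
Need 15 − 13 = 2 days off Analyze → Analyze becomes 6 days, finish becomes 13.

2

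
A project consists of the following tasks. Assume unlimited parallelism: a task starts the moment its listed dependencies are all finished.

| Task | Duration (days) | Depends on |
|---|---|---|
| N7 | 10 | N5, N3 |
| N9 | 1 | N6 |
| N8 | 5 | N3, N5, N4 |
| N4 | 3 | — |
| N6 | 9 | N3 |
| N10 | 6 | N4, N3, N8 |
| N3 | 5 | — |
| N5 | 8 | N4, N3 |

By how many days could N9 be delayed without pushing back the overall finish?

9

The longest chain is N3→N5→N8→N10 = 5+8+5+6 = 24; overall finish 24 days.
The longest chain containing N9 totals 15 days.
Float = 24 − 15 = 9.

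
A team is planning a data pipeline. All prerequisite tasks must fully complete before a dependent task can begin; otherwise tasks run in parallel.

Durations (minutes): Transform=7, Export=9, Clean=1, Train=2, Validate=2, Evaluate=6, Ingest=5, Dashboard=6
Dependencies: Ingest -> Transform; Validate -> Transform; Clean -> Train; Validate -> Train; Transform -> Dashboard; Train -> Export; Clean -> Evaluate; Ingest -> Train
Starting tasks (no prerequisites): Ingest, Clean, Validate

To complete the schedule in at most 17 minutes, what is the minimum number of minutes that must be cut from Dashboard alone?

1

Current finish: 18 minutes; target: 17.
Dashboard is on every critical path, so each minute cut from Dashboard cuts the finish by one (this holds down to a finish of 16).
Need 18 − 17 = 1 minute off Dashboard → Dashboard becomes 5 minutes, finish becomes 17.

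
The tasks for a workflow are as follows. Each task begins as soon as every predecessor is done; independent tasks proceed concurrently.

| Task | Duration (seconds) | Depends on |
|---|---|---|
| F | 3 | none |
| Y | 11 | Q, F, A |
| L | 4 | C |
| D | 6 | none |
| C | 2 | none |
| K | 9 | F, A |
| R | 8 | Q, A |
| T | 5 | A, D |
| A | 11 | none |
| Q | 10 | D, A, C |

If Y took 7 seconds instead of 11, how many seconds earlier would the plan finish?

3

Actual critical path: A→Q→Y = 11+10+11 = 32 ⇒ 32 seconds.
Since Y is critical, the -4 change carries straight to that chain (now 28 seconds).
New critical path: A→Q→R = 11+10+8 = 29 ⇒ 29 seconds.
Change in finish: 29 − 32 = -3 seconds.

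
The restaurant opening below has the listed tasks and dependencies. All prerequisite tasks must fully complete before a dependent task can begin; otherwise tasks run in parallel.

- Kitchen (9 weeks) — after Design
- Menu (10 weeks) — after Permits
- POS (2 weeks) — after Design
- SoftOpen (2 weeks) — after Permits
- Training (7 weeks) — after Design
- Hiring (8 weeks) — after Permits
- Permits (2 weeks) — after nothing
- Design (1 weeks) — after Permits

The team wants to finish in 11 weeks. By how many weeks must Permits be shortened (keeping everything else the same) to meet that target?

Current finish: 12 weeks; target: 11.
Permits is on every critical path, so each week cut from Permits cuts the finish by one (this holds down to a finish of 11).
Need 12 − 11 = 1 week off Permits → Permits becomes 1 week, finish becomes 11.

1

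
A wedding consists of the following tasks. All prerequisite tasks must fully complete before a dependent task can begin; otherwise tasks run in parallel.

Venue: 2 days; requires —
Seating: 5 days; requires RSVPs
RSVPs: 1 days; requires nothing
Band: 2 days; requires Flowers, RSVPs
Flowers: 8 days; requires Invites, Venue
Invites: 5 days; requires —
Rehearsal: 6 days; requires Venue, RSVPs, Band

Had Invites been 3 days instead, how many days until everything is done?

19

Critical path before the change: Invites→Flowers→Band→Rehearsal = 5+8+2+6 = 21 giving 21 days.
Invites lies on that path, so at 3 days the path becomes 19 days.
The critical path is still Invites→Flowers→Band→Rehearsal; finish is now 19 days.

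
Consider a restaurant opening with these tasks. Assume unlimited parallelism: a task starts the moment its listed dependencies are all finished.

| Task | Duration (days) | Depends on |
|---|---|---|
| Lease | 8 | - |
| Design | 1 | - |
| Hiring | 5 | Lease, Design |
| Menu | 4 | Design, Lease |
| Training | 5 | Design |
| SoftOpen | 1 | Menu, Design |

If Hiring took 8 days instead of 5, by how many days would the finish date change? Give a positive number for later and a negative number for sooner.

Baseline: Lease→Hiring = 8+5 = 13 → 13 days.
Since Hiring is critical, the +3 change carries straight to that chain (now 16 days).
No other chain overtakes it, so the finish is 16 days.
Change in finish: 16 − 13 = +3 days.

3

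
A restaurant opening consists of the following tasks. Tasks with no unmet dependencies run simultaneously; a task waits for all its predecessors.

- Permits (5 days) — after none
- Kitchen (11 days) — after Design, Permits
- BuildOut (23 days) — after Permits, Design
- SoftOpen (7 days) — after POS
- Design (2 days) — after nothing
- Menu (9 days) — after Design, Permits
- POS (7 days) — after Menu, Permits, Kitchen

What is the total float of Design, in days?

3

The longest chain is Permits→Kitchen→POS→SoftOpen = 5+11+7+7 = 30; overall finish 30 days.
The longest chain containing Design totals 27 days.
So Design can slip 5 − 2 = 3 days.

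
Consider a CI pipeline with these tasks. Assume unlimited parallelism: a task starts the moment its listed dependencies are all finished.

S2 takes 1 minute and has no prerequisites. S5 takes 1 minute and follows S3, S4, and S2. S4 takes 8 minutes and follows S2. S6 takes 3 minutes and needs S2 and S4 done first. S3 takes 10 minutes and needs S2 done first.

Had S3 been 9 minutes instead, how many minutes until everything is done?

12

Critical path before the change: S2→S3→S5 = 1+10+1 = 12 giving 12 minutes.
S3 lies on that path, so at 9 minutes the path becomes 11 minutes.
Now S2→S4→S6 = 1+8+3 = 12 is longest, so the finish becomes 12 minutes.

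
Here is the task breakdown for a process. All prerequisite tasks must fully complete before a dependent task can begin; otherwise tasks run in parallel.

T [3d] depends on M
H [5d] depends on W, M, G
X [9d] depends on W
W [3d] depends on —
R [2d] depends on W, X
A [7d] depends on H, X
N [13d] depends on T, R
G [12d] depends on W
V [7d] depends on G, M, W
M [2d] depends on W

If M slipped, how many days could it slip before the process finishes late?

6

The longest chain is W→G→H→A = 3+12+5+7 = 27; overall finish 27 days.
The longest chain containing M totals 21 days.
So M can slip 11 − 5 = 6 days.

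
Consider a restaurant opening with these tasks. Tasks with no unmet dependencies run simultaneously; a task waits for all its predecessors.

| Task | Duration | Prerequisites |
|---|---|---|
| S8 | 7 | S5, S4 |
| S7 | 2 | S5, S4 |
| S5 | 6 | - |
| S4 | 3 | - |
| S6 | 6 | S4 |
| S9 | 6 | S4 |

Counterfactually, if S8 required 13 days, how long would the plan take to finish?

19

Actual critical path: S5→S8 = 6+7 = 13 ⇒ 13 days.
S8 is on the critical path; changing it to 13 makes that path 19 days.
That remains the longest chain; total 19 days.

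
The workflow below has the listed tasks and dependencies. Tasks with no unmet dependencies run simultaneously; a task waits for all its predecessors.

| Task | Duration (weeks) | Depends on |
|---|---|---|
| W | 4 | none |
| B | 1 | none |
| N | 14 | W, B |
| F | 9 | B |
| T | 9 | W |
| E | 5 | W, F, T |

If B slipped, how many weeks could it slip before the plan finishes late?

3

Critical path: W→N = 4+14 = 18, so the finish is 18 weeks.
Longest path through B: 15 weeks (earliest finish 1, latest finish 4).
So B can slip 4 − 1 = 3 weeks.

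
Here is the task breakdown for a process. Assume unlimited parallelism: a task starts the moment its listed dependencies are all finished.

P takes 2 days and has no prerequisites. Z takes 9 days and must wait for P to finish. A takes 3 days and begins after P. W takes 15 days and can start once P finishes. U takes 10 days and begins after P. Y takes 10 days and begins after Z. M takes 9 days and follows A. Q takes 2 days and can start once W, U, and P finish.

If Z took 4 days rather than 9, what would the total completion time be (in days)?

19

The binding path is P→Z→Y = 2+9+10 = 21; finish at 21 days.
Z lies on that path, so at 4 days the path becomes 16 days.
New critical path: P→W→Q = 2+15+2 = 19 ⇒ 19 days.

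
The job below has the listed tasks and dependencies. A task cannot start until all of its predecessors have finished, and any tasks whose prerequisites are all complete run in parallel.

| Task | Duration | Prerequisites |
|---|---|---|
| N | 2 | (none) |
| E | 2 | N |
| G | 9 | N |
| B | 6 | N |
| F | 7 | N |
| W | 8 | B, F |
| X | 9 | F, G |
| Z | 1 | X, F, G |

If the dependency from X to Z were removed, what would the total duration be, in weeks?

20

Original critical path: N→G→X→Z = 2+9+9+1 = 21 ⇒ 21 weeks.
Without X→Z, Z's earliest start moves from 20 to 11.
New critical path: N→G→X = 2+9+9 = 20 ⇒ 20 weeks.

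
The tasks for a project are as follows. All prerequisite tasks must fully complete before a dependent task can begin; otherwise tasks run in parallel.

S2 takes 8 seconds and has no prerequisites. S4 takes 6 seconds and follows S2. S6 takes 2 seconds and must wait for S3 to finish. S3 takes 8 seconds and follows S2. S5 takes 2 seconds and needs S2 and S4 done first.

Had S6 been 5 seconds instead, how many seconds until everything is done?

The binding path is S2→S3→S6 = 8+8+2 = 18; finish at 18 seconds.
S6 lies on that path, so at 5 seconds the path becomes 21 seconds.
No other chain overtakes it, so the finish is 21 seconds.

21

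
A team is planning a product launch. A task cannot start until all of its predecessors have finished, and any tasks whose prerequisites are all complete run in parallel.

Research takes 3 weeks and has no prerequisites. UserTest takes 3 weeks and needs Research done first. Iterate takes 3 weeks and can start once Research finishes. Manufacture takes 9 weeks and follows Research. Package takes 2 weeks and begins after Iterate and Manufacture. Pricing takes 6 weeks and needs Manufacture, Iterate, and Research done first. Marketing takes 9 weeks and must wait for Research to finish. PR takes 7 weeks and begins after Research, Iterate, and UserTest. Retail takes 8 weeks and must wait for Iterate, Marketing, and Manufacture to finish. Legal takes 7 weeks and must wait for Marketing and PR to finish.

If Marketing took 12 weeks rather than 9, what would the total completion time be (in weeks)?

23

Critical path before the change: Research→Marketing→Retail = 3+9+8 = 20 giving 20 weeks.
Marketing lies on that path, so at 12 weeks the path becomes 23 weeks.
That remains the longest chain; total 23 weeks.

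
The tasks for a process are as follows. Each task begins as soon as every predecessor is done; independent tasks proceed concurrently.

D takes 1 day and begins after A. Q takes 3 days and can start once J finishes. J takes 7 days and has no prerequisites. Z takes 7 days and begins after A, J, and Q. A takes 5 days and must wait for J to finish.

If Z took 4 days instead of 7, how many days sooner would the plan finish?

3

Baseline: J→A→Z = 7+5+7 = 19 → 19 days.
Since Z is critical, the -3 change carries straight to that chain (now 16 days).
No other chain overtakes it, so the finish is 16 days.
Change in finish: 16 − 19 = -3 days.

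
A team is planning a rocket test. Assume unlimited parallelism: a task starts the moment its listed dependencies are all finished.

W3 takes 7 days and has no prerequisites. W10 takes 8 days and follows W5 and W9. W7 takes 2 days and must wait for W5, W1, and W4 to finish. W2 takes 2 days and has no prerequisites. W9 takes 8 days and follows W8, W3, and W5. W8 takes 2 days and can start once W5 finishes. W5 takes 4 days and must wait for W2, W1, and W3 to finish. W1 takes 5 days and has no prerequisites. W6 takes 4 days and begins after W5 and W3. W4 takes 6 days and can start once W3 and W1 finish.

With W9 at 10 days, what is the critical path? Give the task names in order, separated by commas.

Actual critical path: W3→W5→W8→W9→W10 = 7+4+2+8+8 = 29 ⇒ 29 days.
W9 lies on that path, so at 10 days the path becomes 31 days.
No other chain overtakes it, so the finish is 31 days.

W3, W5, W8, W9, W10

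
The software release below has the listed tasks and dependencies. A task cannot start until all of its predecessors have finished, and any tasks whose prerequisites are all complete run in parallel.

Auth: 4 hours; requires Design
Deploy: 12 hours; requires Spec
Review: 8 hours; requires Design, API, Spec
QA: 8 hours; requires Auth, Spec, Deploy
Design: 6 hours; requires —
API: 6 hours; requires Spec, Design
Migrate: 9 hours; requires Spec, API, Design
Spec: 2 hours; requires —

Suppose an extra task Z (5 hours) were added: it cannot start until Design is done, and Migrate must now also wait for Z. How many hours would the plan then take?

Originally the plan takes 22 hours.
With Z inserted, Migrate now waits for max(Spec, API, Design, Z).
New critical path: Spec→Deploy→QA = 2+12+8 = 22 ⇒ 22 hours.

22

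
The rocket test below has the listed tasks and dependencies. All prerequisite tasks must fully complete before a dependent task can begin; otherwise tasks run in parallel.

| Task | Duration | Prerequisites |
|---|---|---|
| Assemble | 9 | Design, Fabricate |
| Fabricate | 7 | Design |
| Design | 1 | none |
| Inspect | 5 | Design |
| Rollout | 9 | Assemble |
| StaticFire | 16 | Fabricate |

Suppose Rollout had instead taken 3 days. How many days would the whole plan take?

24

The binding path is Design→Fabricate→Assemble→Rollout = 1+7+9+9 = 26; finish at 26 days.
Since Rollout is critical, the -6 change carries straight to that chain (now 20 days).
New critical path: Design→Fabricate→StaticFire = 1+7+16 = 24 ⇒ 24 days.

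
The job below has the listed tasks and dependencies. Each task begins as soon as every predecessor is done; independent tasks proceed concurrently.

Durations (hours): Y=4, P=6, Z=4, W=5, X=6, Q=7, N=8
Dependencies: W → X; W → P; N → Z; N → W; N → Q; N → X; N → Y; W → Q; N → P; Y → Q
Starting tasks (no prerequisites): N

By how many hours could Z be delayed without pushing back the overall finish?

8

N→W→Q = 8+5+7 = 20 sets the makespan at 20 hours.
Z finishes as early as 12 and must finish by 20.
Slack of Z = 16 − 8 = 8 hours.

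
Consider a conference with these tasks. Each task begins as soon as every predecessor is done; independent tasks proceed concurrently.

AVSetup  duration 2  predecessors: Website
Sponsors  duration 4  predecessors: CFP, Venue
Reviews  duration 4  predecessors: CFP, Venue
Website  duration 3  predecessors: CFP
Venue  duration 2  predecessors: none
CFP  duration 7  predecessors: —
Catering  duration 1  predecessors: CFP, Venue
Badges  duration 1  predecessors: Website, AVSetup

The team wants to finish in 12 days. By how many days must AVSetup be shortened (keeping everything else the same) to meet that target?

Current finish: 13 days; target: 12.
AVSetup is on every critical path, so each day cut from AVSetup cuts the finish by one (this holds down to a finish of 12).
Need 13 − 12 = 1 day off AVSetup → AVSetup becomes 1 day, finish becomes 12.

1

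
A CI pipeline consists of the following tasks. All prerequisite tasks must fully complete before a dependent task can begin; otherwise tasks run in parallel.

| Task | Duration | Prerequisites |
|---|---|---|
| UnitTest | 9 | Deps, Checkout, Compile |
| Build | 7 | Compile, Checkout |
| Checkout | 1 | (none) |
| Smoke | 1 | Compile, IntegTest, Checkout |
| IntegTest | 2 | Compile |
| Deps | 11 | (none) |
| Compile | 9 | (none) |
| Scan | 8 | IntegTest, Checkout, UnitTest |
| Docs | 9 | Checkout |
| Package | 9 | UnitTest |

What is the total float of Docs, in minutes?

Deps→UnitTest→Package = 11+9+9 = 29 sets the makespan at 29 minutes.
The longest chain containing Docs totals 10 minutes.
So Docs can slip 29 − 10 = 19 minutes.

19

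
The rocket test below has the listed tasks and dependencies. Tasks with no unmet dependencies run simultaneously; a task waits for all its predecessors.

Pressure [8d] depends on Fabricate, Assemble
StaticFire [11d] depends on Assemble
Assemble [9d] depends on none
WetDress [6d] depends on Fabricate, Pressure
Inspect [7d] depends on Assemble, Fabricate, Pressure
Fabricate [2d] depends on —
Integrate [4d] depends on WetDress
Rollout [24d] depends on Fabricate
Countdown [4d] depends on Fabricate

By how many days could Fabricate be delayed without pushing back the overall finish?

Critical path: Assemble→Pressure→WetDress→Integrate = 9+8+6+4 = 27, so the finish is 27 days.
Longest path through Fabricate: 26 days (earliest finish 2, latest finish 3).
So Fabricate can slip 3 − 2 = 1 day.

1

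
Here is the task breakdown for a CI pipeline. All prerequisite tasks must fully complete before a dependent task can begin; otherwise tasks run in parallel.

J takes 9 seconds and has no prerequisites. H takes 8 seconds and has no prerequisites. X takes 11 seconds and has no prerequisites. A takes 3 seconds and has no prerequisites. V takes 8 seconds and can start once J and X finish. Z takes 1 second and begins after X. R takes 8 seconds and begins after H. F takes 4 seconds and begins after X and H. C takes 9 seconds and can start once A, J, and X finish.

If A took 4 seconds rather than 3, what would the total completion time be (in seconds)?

20

As given, the longest chain is X→C = 11+9 = 20, so the finish is 20 seconds.
A is off the critical path — its longest chain is 12 seconds, giving 8 of slack.
That remains the longest chain; total 20 seconds.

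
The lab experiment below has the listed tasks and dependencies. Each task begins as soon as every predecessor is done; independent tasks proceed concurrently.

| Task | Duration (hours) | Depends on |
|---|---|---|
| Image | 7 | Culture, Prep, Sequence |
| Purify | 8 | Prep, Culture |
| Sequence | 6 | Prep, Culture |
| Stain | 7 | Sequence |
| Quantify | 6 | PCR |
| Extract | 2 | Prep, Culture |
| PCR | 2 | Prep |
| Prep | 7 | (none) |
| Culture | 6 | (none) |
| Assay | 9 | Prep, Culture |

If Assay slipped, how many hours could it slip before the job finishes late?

4

Critical path: Prep→Sequence→Image = 7+6+7 = 20, so the finish is 20 hours.
Assay finishes as early as 16 and must finish by 20.
Slack of Assay = 11 − 7 = 4 hours.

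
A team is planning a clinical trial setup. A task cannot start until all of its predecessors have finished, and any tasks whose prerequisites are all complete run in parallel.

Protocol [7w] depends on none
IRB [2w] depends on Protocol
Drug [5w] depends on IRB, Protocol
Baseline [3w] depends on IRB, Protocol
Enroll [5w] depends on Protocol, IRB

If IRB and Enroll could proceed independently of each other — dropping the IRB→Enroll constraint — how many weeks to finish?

Before: longest chain Protocol→IRB→Drug = 7+2+5 = 14, finish 14.
Without IRB→Enroll, Enroll's earliest start moves from 9 to 7.
After: Protocol→IRB→Drug = 7+2+5 = 14 → 14 weeks.

14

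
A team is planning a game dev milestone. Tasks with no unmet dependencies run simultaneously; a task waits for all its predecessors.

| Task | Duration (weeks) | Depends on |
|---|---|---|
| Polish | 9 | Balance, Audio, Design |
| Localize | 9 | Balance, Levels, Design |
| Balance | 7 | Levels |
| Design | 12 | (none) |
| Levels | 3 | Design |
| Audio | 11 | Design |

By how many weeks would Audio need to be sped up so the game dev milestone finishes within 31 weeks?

Current finish: 32 weeks; target: 31.
Audio is on every critical path, so each week cut from Audio cuts the finish by one (this holds down to a finish of 31).
Need 32 − 31 = 1 week off Audio → Audio becomes 10 weeks, finish becomes 31.

1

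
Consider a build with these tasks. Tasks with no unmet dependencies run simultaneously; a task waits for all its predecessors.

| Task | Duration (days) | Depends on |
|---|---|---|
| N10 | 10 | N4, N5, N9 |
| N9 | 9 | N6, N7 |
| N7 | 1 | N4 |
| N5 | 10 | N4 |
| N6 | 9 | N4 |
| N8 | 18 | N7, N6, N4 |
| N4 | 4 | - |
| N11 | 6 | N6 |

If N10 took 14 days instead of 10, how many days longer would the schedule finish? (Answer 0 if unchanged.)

4

The binding path is N4→N6→N9→N10 = 4+9+9+10 = 32; finish at 32 days.
N10 lies on that path, so at 14 days the path becomes 36 days.
No other chain overtakes it, so the finish is 36 days.
Change in finish: 36 − 32 = +4 days.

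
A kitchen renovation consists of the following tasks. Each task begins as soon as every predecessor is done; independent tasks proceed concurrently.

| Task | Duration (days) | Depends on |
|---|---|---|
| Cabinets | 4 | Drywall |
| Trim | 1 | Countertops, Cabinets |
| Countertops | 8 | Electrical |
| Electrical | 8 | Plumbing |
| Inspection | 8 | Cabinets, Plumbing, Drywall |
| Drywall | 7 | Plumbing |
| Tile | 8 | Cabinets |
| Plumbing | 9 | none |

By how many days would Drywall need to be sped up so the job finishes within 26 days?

2

Current finish: 28 days; target: 26.
Drywall is on every critical path, so each day cut from Drywall cuts the finish by one (this holds down to a finish of 26).
Need 28 − 26 = 2 days off Drywall → Drywall becomes 5 days, finish becomes 26.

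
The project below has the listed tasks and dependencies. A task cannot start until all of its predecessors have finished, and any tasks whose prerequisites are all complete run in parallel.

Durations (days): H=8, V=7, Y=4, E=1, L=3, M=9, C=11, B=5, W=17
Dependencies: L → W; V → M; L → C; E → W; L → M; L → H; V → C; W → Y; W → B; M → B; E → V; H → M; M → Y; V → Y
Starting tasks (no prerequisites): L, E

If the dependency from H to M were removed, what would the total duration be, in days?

Before: longest chain L→W→B = 3+17+5 = 25, finish 25.
Without H→M, M's earliest start moves from 11 to 8.
After: L→W→B = 3+17+5 = 25 → 25 days.

25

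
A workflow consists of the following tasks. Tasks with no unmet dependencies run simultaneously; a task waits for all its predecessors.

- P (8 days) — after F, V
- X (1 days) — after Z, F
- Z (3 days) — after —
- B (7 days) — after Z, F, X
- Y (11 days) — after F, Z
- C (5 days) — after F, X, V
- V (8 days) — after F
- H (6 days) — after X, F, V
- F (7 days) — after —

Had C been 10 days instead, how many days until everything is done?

25

Actual critical path: F→V→P = 7+8+8 = 23 ⇒ 23 days.
C has 3 days of float (longest path through it is 20).
Now F→V→C = 7+8+10 = 25 is longest, so the finish becomes 25 days.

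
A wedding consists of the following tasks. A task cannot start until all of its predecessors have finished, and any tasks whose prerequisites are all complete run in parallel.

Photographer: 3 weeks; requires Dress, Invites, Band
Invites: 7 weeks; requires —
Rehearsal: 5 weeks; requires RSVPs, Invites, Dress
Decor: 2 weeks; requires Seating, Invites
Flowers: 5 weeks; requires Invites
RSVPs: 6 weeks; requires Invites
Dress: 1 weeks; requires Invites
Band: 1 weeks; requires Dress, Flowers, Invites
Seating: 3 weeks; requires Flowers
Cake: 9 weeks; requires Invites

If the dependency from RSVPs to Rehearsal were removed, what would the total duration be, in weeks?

Original critical path: Invites→RSVPs→Rehearsal = 7+6+5 = 18 ⇒ 18 weeks.
Without RSVPs→Rehearsal, Rehearsal's earliest start moves from 13 to 8.
The longest chain is now Invites→Flowers→Seating→Decor = 7+5+3+2 = 17, so the job takes 17 weeks.

17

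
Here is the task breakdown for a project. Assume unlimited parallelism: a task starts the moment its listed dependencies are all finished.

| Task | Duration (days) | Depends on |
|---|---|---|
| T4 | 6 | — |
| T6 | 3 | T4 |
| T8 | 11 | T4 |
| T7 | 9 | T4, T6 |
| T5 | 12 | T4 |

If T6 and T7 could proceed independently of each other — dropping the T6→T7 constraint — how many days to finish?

With the dependency in place, T4→T5 = 6+12 = 18 sets the finish at 18 days.
Without T6→T7, T7's earliest start moves from 9 to 6.
The longest chain is now T4→T5 = 6+12 = 18, so the job takes 18 days.

18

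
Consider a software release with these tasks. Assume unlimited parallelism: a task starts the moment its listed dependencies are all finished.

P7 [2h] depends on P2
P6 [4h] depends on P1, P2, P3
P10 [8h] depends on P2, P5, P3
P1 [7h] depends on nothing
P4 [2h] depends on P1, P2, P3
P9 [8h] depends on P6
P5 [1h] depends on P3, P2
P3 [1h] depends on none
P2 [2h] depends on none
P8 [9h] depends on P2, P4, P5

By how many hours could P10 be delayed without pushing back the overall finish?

8

Critical path: P1→P6→P9 = 7+4+8 = 19, so the finish is 19 hours.
P10 finishes as early as 11 and must finish by 19.
Slack of P10 = 11 − 3 = 8 hours.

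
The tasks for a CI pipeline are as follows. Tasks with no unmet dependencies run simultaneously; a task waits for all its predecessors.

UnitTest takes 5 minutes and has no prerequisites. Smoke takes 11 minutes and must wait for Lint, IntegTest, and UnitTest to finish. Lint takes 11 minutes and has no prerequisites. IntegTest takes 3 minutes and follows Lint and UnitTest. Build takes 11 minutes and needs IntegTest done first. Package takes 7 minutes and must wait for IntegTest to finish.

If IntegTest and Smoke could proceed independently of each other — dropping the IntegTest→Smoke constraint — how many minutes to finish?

With the dependency in place, Lint→IntegTest→Build = 11+3+11 = 25 sets the finish at 25 minutes.
Without IntegTest→Smoke, Smoke's earliest start moves from 14 to 11.
The longest chain is now Lint→IntegTest→Build = 11+3+11 = 25, so the job takes 25 minutes.

25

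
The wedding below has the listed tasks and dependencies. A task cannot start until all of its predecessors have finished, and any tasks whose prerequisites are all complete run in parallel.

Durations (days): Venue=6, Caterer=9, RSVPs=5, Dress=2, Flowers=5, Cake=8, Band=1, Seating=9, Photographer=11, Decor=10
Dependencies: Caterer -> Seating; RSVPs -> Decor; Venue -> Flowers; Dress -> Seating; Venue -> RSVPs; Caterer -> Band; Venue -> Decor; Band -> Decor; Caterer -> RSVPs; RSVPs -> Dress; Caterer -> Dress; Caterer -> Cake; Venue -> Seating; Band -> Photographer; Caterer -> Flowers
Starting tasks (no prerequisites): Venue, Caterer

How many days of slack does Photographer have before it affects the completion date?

4

The longest chain is Caterer→RSVPs→Dress→Seating = 9+5+2+9 = 25; overall finish 25 days.
Longest path through Photographer: 21 days (earliest finish 21, latest finish 25).
Float = 25 − 21 = 4.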